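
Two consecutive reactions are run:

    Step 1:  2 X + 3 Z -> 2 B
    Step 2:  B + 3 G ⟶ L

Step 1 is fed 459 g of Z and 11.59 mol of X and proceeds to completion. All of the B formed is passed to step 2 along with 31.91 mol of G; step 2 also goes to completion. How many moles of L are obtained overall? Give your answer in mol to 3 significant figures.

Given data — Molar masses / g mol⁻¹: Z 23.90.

Step 1:
n(Z) = 459.0 / 23.90 = 19.21 mol
n(X) = 11.59 mol
n/ν for Z = 19.21/3 = 6.403
n/ν for X = 11.59/2 = 5.795
Smallest n/ν is X → limiting reagent.
n(B) produced = (2/2) × 11.59 = 11.59 mol
Step 2:
n(B) available = 11.59 mol
n(G) = 31.91 mol
n/ν for B = 11.59/1 = 11.59
n/ν for G = 31.91/3 = 10.64
Smallest n/ν is G → limiting reagent.
n(L) = (1/3) × 31.91 = 10.64 mol

10.6 mol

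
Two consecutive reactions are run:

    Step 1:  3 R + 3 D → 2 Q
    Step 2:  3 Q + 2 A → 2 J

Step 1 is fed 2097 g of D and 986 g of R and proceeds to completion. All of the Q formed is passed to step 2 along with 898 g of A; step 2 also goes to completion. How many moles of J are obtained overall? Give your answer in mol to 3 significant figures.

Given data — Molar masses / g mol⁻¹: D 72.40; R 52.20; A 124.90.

Step 1:
n(D) = 2097 / 72.40 = 28.96 mol
n(R) = 986.0 / 52.20 = 18.89 mol
n/ν → D: 9.653, R: 6.297; R is limiting.
n(Q) produced = (2/3) × 18.89 = 12.59 mol
Step 2:
n(Q) available = 12.59 mol
n(A) = 898.0 / 124.90 = 7.190 mol
n/ν → Q: 4.197, A: 3.595; A is limiting.
n(J) = (2/2) × 7.190 = 7.190 mol

7.19 mol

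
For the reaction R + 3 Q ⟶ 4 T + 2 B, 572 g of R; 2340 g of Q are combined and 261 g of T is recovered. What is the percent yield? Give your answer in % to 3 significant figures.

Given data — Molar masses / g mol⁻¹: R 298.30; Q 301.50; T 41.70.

81.6 %

n(R) = 572.0 / 298.30 = 1.918 mol
n(Q) = 2340 / 301.50 = 7.761 mol
n/ν for R = 1.918/1 = 1.918
n/ν for Q = 7.761/3 = 2.587
Smallest n/ν is R → limiting reagent.
theoretical n(T) = (4/1) × 1.918 = 7.672 mol → 319.9 g
% yield = 261 / 319.9 × 100 = 81.59 %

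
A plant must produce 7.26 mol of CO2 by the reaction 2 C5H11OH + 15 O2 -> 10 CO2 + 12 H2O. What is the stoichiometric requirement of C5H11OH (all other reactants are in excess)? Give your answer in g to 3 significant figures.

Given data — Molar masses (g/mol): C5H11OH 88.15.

128 g

n(CO2) = 7.260 mol
n(C5H11OH) = (2/10) × 7.260 = 1.452 mol
mass = 1.452 × 88.15 = 128.0 g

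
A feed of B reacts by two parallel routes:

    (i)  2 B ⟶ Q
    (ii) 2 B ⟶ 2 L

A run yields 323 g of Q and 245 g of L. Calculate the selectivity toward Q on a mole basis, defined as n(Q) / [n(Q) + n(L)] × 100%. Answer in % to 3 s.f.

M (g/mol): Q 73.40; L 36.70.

39.7 %

n(Q) = 323 / 73.40 = 4.401 mol
n(L) = 245 / 36.70 = 6.676 mol
selectivity = 4.401/(4.401+6.676) × 100 = 39.73 %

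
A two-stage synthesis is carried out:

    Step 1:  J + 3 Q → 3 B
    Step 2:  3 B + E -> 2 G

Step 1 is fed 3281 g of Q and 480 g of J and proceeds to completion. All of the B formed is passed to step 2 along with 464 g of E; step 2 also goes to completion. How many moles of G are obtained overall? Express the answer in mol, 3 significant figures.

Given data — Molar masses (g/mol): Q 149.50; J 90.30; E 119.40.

Step 1:
n(Q) = 3281 / 149.50 = 21.95 mol
n(J) = 480.0 / 90.30 = 5.316 mol
n/ν for Q = 21.95/3 = 7.317
n/ν for J = 5.316/1 = 5.316
Smallest n/ν is J → limiting reagent.
n(B) produced = (3/1) × 5.316 = 15.95 mol
Step 2:
n(B) available = 15.95 mol
n(E) = 464.0 / 119.40 = 3.886 mol
n/ν for B = 15.95/3 = 5.317
n/ν for E = 3.886/1 = 3.886
Smallest n/ν is E → limiting reagent.
n(G) = (2/1) × 3.886 = 7.772 mol

7.77 mol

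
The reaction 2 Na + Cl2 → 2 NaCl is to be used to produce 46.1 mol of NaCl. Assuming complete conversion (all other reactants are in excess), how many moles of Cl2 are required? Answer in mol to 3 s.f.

n(NaCl) = 46.10 mol
n(Cl2) = (1/2) × 46.10 = 23.05 mol

23.1 mol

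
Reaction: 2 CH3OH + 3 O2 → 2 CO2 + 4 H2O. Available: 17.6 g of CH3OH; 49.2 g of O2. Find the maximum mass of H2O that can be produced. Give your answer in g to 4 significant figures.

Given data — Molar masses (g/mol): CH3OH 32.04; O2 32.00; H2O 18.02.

19.80 g

n(CH3OH) = 17.60 / 32.04 = 0.5493 mol
n(O2) = 49.20 / 32.00 = 1.538 mol
n/ν for CH3OH = 0.5493/2 = 0.2747
n/ν for O2 = 1.538/3 = 0.5127
Smallest n/ν is CH3OH → limiting reagent.
n(H2O) = (4/2) × 0.5493 = 1.099 mol
mass = 1.099 × 18.02 = 19.80 g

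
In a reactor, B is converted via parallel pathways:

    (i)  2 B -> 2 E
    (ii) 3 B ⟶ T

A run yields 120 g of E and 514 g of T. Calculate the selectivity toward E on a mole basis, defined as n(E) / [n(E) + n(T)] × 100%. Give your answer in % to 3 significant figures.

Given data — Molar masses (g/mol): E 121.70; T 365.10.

n(E) = 120 / 121.70 = 0.9860 mol
n(T) = 514 / 365.10 = 1.408 mol
selectivity = 0.9860/(0.9860+1.408) × 100 = 41.19 %

41.2 %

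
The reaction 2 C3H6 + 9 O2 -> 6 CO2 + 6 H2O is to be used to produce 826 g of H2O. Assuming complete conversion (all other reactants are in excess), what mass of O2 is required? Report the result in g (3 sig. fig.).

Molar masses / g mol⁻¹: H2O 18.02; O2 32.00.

n(H2O) = 826 / 18.02 = 45.84 mol
n(O2) = (9/6) × 45.84 = 68.76 mol
mass = 68.76 × 32.00 = 2200 g

2200 g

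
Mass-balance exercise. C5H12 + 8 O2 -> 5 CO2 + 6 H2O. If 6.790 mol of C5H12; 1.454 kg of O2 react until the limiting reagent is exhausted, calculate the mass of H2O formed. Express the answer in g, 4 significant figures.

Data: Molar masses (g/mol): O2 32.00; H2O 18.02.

n(C5H12) = 6.790 mol
n(O2) = 1.454×1000 / 32.00 = 45.44 mol
n/ν → C5H12: 6.790, O2: 5.680; O2 is limiting.
n(H2O) = (6/8) × 45.44 = 34.08 mol
mass = 34.08 × 18.02 = 614.1 g

614.1 g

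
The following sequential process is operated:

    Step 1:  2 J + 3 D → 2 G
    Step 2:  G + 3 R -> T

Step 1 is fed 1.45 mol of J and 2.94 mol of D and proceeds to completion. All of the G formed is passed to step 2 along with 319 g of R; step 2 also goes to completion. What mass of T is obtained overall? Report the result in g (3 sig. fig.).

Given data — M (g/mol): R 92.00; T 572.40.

Step 1:
n(J) = 1.450 mol
n(D) = 2.940 mol
n/ν → J: 0.7250, D: 0.9800; J is limiting.
n(G) produced = (2/2) × 1.450 = 1.450 mol
Step 2:
n(G) available = 1.450 mol
n(R) = 319.0 / 92.00 = 3.467 mol
n/ν → G: 1.450, R: 1.156; R is limiting.
n(T) = (1/3) × 3.467 = 1.156 mol
mass = 1.156 × 572.40 = 661.7 g

662 g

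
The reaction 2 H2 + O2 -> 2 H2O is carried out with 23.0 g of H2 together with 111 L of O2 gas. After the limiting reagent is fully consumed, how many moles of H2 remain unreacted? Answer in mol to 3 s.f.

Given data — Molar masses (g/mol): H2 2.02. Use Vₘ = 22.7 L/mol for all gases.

n(H2) = 23.00 / 2.02 = 11.39 mol
n(O2) = 111.0 / 22.7 = 4.890 mol
n/ν for H2 = 11.39/2 = 5.695
n/ν for O2 = 4.890/1 = 4.890
Smallest n/ν is O2 → limiting reagent.
H2 consumed = (2/1) × 4.890 = 9.780 mol
H2 remaining = 11.39 − 9.780 = 1.610 mol

1.61 mol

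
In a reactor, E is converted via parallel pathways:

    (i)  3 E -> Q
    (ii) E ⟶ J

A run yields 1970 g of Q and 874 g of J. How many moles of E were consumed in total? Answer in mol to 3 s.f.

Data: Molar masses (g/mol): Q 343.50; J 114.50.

24.8 mol

n(Q) = 1970 / 343.50 = 5.735 mol
n(J) = 874 / 114.50 = 7.633 mol
n(E) via (i) = (3/1)×5.735 = 17.21 mol
n(E) via (ii) = (1/1)×7.633 = 7.633 mol
total n(E) = 17.21 + 7.633 = 24.84 mol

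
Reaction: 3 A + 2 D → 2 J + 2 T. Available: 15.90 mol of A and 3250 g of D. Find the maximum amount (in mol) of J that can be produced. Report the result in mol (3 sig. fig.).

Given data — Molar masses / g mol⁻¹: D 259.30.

n(A) = 15.90 mol
n(D) = 3250 / 259.30 = 12.53 mol
n/ν → A: 5.300, D: 6.265; A is limiting.
n(J) = (2/3) × 15.90 = 10.60 mol

10.6 mol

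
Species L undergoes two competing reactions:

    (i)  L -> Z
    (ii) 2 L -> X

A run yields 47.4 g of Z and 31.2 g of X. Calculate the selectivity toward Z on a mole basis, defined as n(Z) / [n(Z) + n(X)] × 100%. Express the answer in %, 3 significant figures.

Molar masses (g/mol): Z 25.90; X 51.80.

n(Z) = 47.4 / 25.90 = 1.830 mol
n(X) = 31.2 / 51.80 = 0.6023 mol
selectivity = 1.830/(1.830+0.6023) × 100 = 75.24 %

75.2 %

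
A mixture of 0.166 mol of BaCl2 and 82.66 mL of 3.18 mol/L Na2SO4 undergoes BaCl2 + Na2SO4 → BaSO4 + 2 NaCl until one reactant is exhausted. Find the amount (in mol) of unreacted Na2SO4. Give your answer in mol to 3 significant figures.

0.0969 mol

n(BaCl2) = 0.1660 mol
n(Na2SO4) = 3.18 × 82.66/1000 = 0.2629 mol
n/ν for BaCl2 = 0.1660/1 = 0.1660
n/ν for Na2SO4 = 0.2629/1 = 0.2629
Smallest n/ν is BaCl2 → limiting reagent.
Na2SO4 consumed = (1/1) × 0.1660 = 0.1660 mol
Na2SO4 remaining = 0.2629 − 0.1660 = 0.09690 mol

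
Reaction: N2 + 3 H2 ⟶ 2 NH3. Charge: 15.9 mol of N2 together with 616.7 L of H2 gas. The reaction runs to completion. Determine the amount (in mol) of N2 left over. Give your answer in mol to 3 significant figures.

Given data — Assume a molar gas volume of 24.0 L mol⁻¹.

7.33 mol

n(N2) = 15.90 mol
n(H2) = 616.7 / 24.0 = 25.70 mol
n/ν → N2: 15.90, H2: 8.567; H2 is limiting.
N2 consumed = (1/3) × 25.70 = 8.567 mol
N2 remaining = 15.90 − 8.567 = 7.333 mol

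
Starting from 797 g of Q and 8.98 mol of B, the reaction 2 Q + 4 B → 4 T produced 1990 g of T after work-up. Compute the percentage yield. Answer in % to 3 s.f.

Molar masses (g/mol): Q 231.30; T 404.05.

71.5 %

n(Q) = 797.0 / 231.30 = 3.446 mol
n(B) = 8.980 mol
n/ν for Q = 3.446/2 = 1.723
n/ν for B = 8.980/4 = 2.245
Smallest n/ν is Q → limiting reagent.
theoretical n(T) = (4/2) × 3.446 = 6.892 mol → 2785 g
% yield = 1990 / 2785 × 100 = 71.45 %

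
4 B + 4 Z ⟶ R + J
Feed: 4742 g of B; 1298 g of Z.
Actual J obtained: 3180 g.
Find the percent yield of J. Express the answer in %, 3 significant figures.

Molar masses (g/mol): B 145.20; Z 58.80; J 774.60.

74.4 %

n(B) = 4742 / 145.20 = 32.66 mol
n(Z) = 1298 / 58.80 = 22.07 mol
n/ν for B = 32.66/4 = 8.165
n/ν for Z = 22.07/4 = 5.518
Smallest n/ν is Z → limiting reagent.
theoretical n(J) = (1/4) × 22.07 = 5.518 mol → 4274 g
% yield = 3180 / 4274 × 100 = 74.40 %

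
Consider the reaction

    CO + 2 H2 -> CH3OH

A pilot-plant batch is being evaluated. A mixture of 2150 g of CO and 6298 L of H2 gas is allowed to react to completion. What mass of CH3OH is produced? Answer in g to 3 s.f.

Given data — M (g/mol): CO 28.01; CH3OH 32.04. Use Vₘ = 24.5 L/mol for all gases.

n(CO) = 2150 / 28.01 = 76.76 mol
n(H2) = 6298 / 24.5 = 257.1 mol
n/ν for CO = 76.76/1 = 76.76
n/ν for H2 = 257.1/2 = 128.6
Smallest n/ν is CO → limiting reagent.
n(CH3OH) = (1/1) × 76.76 = 76.76 mol
mass = 76.76 × 32.04 = 2459 g

2460 g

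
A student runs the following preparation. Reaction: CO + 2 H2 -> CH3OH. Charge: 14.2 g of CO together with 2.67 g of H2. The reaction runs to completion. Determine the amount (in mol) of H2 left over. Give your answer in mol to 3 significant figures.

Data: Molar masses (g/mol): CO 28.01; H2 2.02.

0.308 mol

n(CO) = 14.20 / 28.01 = 0.5070 mol
n(H2) = 2.670 / 2.02 = 1.322 mol
n/ν for CO = 0.5070/1 = 0.5070
n/ν for H2 = 1.322/2 = 0.6610
Smallest n/ν is CO → limiting reagent.
H2 consumed = (2/1) × 0.5070 = 1.014 mol
H2 remaining = 1.322 − 1.014 = 0.3080 mol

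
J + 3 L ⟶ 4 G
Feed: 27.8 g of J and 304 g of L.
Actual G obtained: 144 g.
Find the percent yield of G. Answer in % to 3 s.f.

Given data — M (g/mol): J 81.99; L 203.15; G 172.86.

61.4 %

n(J) = 27.80 / 81.99 = 0.3391 mol
n(L) = 304.0 / 203.15 = 1.496 mol
n/ν → J: 0.3391, L: 0.4987; J is limiting.
theoretical n(G) = (4/1) × 0.3391 = 1.356 mol → 234.4 g
% yield = 144 / 234.4 × 100 = 61.43 %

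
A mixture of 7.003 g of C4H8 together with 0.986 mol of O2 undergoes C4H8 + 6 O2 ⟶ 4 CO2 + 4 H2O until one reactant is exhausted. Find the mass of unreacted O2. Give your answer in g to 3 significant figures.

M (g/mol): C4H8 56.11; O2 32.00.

n(C4H8) = 7.003 / 56.11 = 0.1248 mol
n(O2) = 0.9860 mol
n/ν for C4H8 = 0.1248/1 = 0.1248
n/ν for O2 = 0.9860/6 = 0.1643
Smallest n/ν is C4H8 → limiting reagent.
O2 consumed = (6/1) × 0.1248 = 0.7488 mol
O2 remaining = 0.9860 − 0.7488 = 0.2372 mol
mass = 0.2372 × 32.00 = 7.590 g

7.59 g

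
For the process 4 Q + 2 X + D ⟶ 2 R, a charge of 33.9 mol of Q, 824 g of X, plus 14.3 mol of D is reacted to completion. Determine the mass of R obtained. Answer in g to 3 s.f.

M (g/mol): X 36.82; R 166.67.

2830 g

n(Q) = 33.90 mol
n(X) = 824.0 / 36.82 = 22.38 mol
n(D) = 14.30 mol
n/ν for Q = 33.90/4 = 8.475
n/ν for X = 22.38/2 = 11.19
n/ν for D = 14.30/1 = 14.30
Smallest n/ν is Q → limiting reagent.
n(R) = (2/4) × 33.90 = 16.95 mol
mass = 16.95 × 166.67 = 2825 g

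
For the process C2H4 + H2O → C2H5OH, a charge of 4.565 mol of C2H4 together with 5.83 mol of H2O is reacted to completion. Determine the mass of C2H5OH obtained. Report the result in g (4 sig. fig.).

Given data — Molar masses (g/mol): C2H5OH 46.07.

210.3 g

n(C2H4) = 4.565 mol
n(H2O) = 5.830 mol
n/ν → C2H4: 4.565, H2O: 5.830; C2H4 is limiting.
n(C2H5OH) = (1/1) × 4.565 = 4.565 mol
mass = 4.565 × 46.07 = 210.3 g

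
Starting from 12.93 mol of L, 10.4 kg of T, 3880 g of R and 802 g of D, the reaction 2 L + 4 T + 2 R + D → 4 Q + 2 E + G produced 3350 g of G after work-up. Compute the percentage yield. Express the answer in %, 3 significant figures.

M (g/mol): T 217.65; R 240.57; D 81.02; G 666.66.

n(L) = 12.93 mol
n(T) = 10.40×1000 / 217.65 = 47.78 mol
n(R) = 3880 / 240.57 = 16.13 mol
n(D) = 802.0 / 81.02 = 9.899 mol
n/ν for L = 12.93/2 = 6.465
n/ν for T = 47.78/4 = 11.95
n/ν for R = 16.13/2 = 8.065
n/ν for D = 9.899/1 = 9.899
Smallest n/ν is L → limiting reagent.
theoretical n(G) = (1/2) × 12.93 = 6.465 mol → 4310 g
% yield = 3350 / 4310 × 100 = 77.73 %

77.7 %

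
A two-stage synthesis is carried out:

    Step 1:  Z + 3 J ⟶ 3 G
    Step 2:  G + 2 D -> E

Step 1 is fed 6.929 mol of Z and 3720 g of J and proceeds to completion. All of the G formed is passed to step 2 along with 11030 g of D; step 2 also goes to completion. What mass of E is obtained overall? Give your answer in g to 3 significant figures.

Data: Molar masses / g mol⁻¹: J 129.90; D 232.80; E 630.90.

13100 g

Step 1:
n(Z) = 6.929 mol
n(J) = 3720 / 129.90 = 28.64 mol
n/ν → Z: 6.929, J: 9.547; Z is limiting.
n(G) produced = (3/1) × 6.929 = 20.79 mol
Step 2:
n(G) available = 20.79 mol
n(D) = 11030 / 232.80 = 47.38 mol
n/ν → G: 20.79, D: 23.69; G is limiting.
n(E) = (1/1) × 20.79 = 20.79 mol
mass = 20.79 × 630.90 = 13120 g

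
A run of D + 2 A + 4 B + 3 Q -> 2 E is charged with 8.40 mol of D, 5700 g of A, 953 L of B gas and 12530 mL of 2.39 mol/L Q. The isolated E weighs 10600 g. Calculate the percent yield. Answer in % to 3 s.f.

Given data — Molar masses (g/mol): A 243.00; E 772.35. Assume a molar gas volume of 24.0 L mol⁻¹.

n(D) = 8.400 mol
n(A) = 5700 / 243.00 = 23.46 mol
n(B) = 953.0 / 24.0 = 39.71 mol
n(Q) = 2.39 × 12530/1000 = 29.95 mol
n/ν → D: 8.400, A: 11.73, B: 9.928, Q: 9.983; D is limiting.
theoretical n(E) = (2/1) × 8.400 = 16.80 mol → 12980 g
% yield = 10600 / 12980 × 100 = 81.66 %

81.7 %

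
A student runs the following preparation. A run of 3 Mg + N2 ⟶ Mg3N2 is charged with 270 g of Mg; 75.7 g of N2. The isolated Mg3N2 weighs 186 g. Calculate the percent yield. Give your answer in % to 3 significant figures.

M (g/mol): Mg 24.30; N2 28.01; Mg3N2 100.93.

68.2 %

n(Mg) = 270.0 / 24.30 = 11.11 mol
n(N2) = 75.70 / 28.01 = 2.703 mol
n/ν for Mg = 11.11/3 = 3.703
n/ν for N2 = 2.703/1 = 2.703
Smallest n/ν is N2 → limiting reagent.
theoretical n(Mg3N2) = (1/1) × 2.703 = 2.703 mol → 272.8 g
% yield = 186 / 272.8 × 100 = 68.18 %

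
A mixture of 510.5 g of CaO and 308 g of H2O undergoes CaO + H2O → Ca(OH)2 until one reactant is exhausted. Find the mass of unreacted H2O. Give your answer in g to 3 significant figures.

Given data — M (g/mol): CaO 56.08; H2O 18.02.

144 g

n(CaO) = 510.5 / 56.08 = 9.103 mol
n(H2O) = 308.0 / 18.02 = 17.09 mol
n/ν for CaO = 9.103/1 = 9.103
n/ν for H2O = 17.09/1 = 17.09
Smallest n/ν is CaO → limiting reagent.
H2O consumed = (1/1) × 9.103 = 9.103 mol
H2O remaining = 17.09 − 9.103 = 7.987 mol
mass = 7.987 × 18.02 = 143.9 g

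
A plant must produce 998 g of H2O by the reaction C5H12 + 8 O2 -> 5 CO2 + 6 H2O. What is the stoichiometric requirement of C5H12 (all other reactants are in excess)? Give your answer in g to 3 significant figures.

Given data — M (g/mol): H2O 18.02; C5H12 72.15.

666 g

n(H2O) = 998 / 18.02 = 55.38 mol
n(C5H12) = (1/6) × 55.38 = 9.230 mol
mass = 9.230 × 72.15 = 665.9 g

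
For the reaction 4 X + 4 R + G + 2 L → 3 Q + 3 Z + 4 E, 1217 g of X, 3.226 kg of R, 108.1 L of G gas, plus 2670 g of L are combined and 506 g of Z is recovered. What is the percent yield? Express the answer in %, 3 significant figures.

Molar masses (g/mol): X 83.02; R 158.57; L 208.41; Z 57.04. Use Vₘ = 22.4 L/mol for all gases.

n(X) = 1217 / 83.02 = 14.66 mol
n(R) = 3.226×1000 / 158.57 = 20.34 mol
n(G) = 108.1 / 22.4 = 4.826 mol
n(L) = 2670 / 208.41 = 12.81 mol
n/ν for X = 14.66/4 = 3.665
n/ν for R = 20.34/4 = 5.085
n/ν for G = 4.826/1 = 4.826
n/ν for L = 12.81/2 = 6.405
Smallest n/ν is X → limiting reagent.
theoretical n(Z) = (3/4) × 14.66 = 11.00 mol → 627.4 g
% yield = 506 / 627.4 × 100 = 80.65 %

80.7 %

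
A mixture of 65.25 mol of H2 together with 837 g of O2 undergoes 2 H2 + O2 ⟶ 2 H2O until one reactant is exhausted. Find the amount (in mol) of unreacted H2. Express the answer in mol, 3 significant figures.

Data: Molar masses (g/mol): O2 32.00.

n(H2) = 65.25 mol
n(O2) = 837.0 / 32.00 = 26.16 mol
n/ν for H2 = 65.25/2 = 32.63
n/ν for O2 = 26.16/1 = 26.16
Smallest n/ν is O2 → limiting reagent.
H2 consumed = (2/1) × 26.16 = 52.32 mol
H2 remaining = 65.25 − 52.32 = 12.93 mol

12.9 mol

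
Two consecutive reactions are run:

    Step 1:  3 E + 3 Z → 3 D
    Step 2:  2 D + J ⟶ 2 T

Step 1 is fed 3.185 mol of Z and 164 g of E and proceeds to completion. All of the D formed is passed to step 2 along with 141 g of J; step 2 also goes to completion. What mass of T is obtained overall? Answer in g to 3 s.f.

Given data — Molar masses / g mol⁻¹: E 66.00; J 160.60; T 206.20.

Step 1:
n(Z) = 3.185 mol
n(E) = 164.0 / 66.00 = 2.485 mol
n/ν for Z = 3.185/3 = 1.062
n/ν for E = 2.485/3 = 0.8283
Smallest n/ν is E → limiting reagent.
n(D) produced = (3/3) × 2.485 = 2.485 mol
Step 2:
n(D) available = 2.485 mol
n(J) = 141.0 / 160.60 = 0.8780 mol
n/ν for D = 2.485/2 = 1.243
n/ν for J = 0.8780/1 = 0.8780
Smallest n/ν is J → limiting reagent.
n(T) = (2/1) × 0.8780 = 1.756 mol
mass = 1.756 × 206.20 = 362.1 g

362 g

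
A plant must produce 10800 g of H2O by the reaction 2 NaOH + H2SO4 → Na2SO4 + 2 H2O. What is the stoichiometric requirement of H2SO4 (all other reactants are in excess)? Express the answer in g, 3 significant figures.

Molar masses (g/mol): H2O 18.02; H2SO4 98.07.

29400 g

n(H2O) = 10800 / 18.02 = 599.3 mol
n(H2SO4) = (1/2) × 599.3 = 299.7 mol
mass = 299.7 × 98.07 = 29390 g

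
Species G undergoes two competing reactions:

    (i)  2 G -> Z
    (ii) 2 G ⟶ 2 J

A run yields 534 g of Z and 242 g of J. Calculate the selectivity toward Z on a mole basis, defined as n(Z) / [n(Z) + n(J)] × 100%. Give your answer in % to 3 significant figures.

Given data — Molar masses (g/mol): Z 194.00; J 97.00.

52.5 %

n(Z) = 534 / 194.00 = 2.753 mol
n(J) = 242 / 97.00 = 2.495 mol
selectivity = 2.753/(2.753+2.495) × 100 = 52.46 %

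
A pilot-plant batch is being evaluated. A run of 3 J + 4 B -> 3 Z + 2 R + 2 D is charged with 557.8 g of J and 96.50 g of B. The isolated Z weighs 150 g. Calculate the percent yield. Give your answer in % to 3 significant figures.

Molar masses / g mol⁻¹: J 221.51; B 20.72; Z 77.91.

76.5 %

n(J) = 557.8 / 221.51 = 2.518 mol
n(B) = 96.50 / 20.72 = 4.657 mol
n/ν → J: 0.8393, B: 1.164; J is limiting.
theoretical n(Z) = (3/3) × 2.518 = 2.518 mol → 196.2 g
% yield = 150 / 196.2 × 100 = 76.45 %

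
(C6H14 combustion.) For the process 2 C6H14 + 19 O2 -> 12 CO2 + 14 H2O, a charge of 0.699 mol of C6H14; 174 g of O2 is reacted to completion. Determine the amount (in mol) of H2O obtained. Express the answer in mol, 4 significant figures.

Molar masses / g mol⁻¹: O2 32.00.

n(C6H14) = 0.6990 mol
n(O2) = 174.0 / 32.00 = 5.438 mol
n/ν for C6H14 = 0.6990/2 = 0.3495
n/ν for O2 = 5.438/19 = 0.2862
Smallest n/ν is O2 → limiting reagent.
n(H2O) = (14/19) × 5.438 = 4.007 mol

4.007 mol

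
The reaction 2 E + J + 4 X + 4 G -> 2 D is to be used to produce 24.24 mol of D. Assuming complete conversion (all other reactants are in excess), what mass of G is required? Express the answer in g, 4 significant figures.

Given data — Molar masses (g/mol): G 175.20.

n(D) = 24.24 mol
n(G) = (4/2) × 24.24 = 48.48 mol
mass = 48.48 × 175.20 = 8494 g

8494 g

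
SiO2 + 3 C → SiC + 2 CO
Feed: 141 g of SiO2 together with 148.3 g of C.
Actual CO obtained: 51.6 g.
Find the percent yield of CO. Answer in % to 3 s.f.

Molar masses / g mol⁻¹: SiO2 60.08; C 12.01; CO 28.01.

n(SiO2) = 141.0 / 60.08 = 2.347 mol
n(C) = 148.3 / 12.01 = 12.35 mol
n/ν for SiO2 = 2.347/1 = 2.347
n/ν for C = 12.35/3 = 4.117
Smallest n/ν is SiO2 → limiting reagent.
theoretical n(CO) = (2/1) × 2.347 = 4.694 mol → 131.5 g
% yield = 51.6 / 131.5 × 100 = 39.24 %

39.2 %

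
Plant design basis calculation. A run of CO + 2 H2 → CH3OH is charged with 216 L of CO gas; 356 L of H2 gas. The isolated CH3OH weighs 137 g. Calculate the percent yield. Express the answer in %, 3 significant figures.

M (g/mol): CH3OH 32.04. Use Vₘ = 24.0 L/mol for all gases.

n(CO) = 216.0 / 24.0 = 9.000 mol
n(H2) = 356.0 / 24.0 = 14.83 mol
n/ν for CO = 9.000/1 = 9.000
n/ν for H2 = 14.83/2 = 7.415
Smallest n/ν is H2 → limiting reagent.
theoretical n(CH3OH) = (1/2) × 14.83 = 7.415 mol → 237.6 g
% yield = 137 / 237.6 × 100 = 57.66 %

57.7 %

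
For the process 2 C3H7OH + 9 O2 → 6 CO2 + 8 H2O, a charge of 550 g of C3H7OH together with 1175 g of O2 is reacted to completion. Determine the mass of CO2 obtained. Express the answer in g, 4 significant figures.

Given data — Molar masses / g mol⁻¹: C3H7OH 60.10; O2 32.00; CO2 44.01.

n(C3H7OH) = 550.0 / 60.10 = 9.151 mol
n(O2) = 1175 / 32.00 = 36.72 mol
n/ν for C3H7OH = 9.151/2 = 4.576
n/ν for O2 = 36.72/9 = 4.080
Smallest n/ν is O2 → limiting reagent.
n(CO2) = (6/9) × 36.72 = 24.48 mol
mass = 24.48 × 44.01 = 1077 g

1077 g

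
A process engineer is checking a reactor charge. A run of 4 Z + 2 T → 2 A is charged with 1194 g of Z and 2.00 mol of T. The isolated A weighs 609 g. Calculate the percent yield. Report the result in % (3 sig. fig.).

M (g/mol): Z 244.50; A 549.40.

55.4 %

n(Z) = 1194 / 244.50 = 4.883 mol
n(T) = 2.000 mol
n/ν for Z = 4.883/4 = 1.221
n/ν for T = 2.000/2 = 1.000
Smallest n/ν is T → limiting reagent.
theoretical n(A) = (2/2) × 2.000 = 2.000 mol → 1099 g
% yield = 609 / 1099 × 100 = 55.41 %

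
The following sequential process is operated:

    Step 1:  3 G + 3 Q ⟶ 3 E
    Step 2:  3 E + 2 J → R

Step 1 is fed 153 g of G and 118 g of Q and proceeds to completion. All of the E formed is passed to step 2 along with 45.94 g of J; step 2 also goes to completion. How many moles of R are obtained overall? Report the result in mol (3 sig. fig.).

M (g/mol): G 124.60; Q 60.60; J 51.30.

Step 1:
n(G) = 153.0 / 124.60 = 1.228 mol
n(Q) = 118.0 / 60.60 = 1.947 mol
n/ν for G = 1.228/3 = 0.4093
n/ν for Q = 1.947/3 = 0.6490
Smallest n/ν is G → limiting reagent.
n(E) produced = (3/3) × 1.228 = 1.228 mol
Step 2:
n(E) available = 1.228 mol
n(J) = 45.94 / 51.30 = 0.8955 mol
n/ν for E = 1.228/3 = 0.4093
n/ν for J = 0.8955/2 = 0.4478
Smallest n/ν is E → limiting reagent.
n(R) = (1/3) × 1.228 = 0.4093 mol

0.409 mol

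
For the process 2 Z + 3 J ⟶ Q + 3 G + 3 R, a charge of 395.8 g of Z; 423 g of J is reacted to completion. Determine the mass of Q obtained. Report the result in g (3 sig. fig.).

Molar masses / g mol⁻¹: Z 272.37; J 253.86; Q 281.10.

n(Z) = 395.8 / 272.37 = 1.453 mol
n(J) = 423.0 / 253.86 = 1.666 mol
n/ν → Z: 0.7265, J: 0.5553; J is limiting.
n(Q) = (1/3) × 1.666 = 0.5553 mol
mass = 0.5553 × 281.10 = 156.1 g

156 g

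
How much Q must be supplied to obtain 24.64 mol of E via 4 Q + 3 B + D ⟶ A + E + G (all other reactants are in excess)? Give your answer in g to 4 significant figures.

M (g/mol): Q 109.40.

n(E) = 24.64 mol
n(Q) = (4/1) × 24.64 = 98.56 mol
mass = 98.56 × 109.40 = 10780 g

10780 g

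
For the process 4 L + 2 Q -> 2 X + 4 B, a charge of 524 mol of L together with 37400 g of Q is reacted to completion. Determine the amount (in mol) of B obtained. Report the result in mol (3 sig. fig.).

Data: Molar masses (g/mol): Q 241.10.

310 mol

n(L) = 524.0 mol
n(Q) = 37400 / 241.10 = 155.1 mol
n/ν for L = 524.0/4 = 131.0
n/ν for Q = 155.1/2 = 77.55
Smallest n/ν is Q → limiting reagent.
n(B) = (4/2) × 155.1 = 310.2 mol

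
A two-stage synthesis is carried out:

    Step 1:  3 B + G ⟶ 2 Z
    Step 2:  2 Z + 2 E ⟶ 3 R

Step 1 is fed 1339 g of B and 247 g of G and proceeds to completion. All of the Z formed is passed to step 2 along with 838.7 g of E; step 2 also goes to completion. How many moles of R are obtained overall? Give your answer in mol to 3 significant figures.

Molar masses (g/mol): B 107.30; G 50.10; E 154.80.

8.13 mol

Step 1:
n(B) = 1339 / 107.30 = 12.48 mol
n(G) = 247.0 / 50.10 = 4.930 mol
n/ν → B: 4.160, G: 4.930; B is limiting.
n(Z) produced = (2/3) × 12.48 = 8.320 mol
Step 2:
n(Z) available = 8.320 mol
n(E) = 838.7 / 154.80 = 5.418 mol
n/ν → Z: 4.160, E: 2.709; E is limiting.
n(R) = (3/2) × 5.418 = 8.127 mol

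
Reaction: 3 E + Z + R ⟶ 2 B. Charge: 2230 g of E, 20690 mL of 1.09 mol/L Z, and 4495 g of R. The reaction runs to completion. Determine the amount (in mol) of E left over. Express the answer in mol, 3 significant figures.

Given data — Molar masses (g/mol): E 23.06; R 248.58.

n(E) = 2230 / 23.06 = 96.70 mol
n(Z) = 1.09 × 20690/1000 = 22.55 mol
n(R) = 4495 / 248.58 = 18.08 mol
n/ν → E: 32.23, Z: 22.55, R: 18.08; R is limiting.
E consumed = (3/1) × 18.08 = 54.24 mol
E remaining = 96.70 − 54.24 = 42.46 mol

42.5 mol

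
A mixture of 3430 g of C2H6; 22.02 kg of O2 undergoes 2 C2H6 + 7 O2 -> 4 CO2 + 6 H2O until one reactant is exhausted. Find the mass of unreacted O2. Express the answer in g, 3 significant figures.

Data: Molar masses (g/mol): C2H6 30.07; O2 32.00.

n(C2H6) = 3430 / 30.07 = 114.1 mol
n(O2) = 22.02×1000 / 32.00 = 688.1 mol
n/ν → C2H6: 57.05, O2: 98.30; C2H6 is limiting.
O2 consumed = (7/2) × 114.1 = 399.4 mol
O2 remaining = 688.1 − 399.4 = 288.7 mol
mass = 288.7 × 32.00 = 9238 g

9240 g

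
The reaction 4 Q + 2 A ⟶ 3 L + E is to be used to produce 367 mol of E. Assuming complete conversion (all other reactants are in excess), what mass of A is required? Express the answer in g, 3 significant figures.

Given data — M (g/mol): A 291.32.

214000 g

n(E) = 367.0 mol
n(A) = (2/1) × 367.0 = 734.0 mol
mass = 734.0 × 291.32 = 213800 g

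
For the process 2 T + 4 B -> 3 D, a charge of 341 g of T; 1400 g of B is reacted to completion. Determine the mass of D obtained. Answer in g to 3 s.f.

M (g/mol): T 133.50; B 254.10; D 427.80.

n(T) = 341.0 / 133.50 = 2.554 mol
n(B) = 1400 / 254.10 = 5.510 mol
n/ν → T: 1.277, B: 1.378; T is limiting.
n(D) = (3/2) × 2.554 = 3.831 mol
mass = 3.831 × 427.80 = 1639 g

1640 g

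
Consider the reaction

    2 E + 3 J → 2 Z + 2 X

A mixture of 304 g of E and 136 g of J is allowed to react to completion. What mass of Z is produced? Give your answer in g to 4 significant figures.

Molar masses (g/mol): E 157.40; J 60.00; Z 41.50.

62.71 g

n(E) = 304.0 / 157.40 = 1.931 mol
n(J) = 136.0 / 60.00 = 2.267 mol
n/ν for E = 1.931/2 = 0.9655
n/ν for J = 2.267/3 = 0.7557
Smallest n/ν is J → limiting reagent.
n(Z) = (2/3) × 2.267 = 1.511 mol
mass = 1.511 × 41.50 = 62.71 g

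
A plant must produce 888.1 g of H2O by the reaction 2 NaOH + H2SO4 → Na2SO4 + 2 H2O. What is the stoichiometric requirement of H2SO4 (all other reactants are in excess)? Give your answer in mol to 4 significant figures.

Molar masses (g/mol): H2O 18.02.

n(H2O) = 888.1 / 18.02 = 49.28 mol
n(H2SO4) = (1/2) × 49.28 = 24.64 mol

24.64 mol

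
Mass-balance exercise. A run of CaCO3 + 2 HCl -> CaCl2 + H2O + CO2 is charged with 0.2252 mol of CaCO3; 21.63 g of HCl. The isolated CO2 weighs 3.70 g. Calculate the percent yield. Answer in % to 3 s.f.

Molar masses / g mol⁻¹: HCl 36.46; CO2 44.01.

37.3 %

n(CaCO3) = 0.2252 mol
n(HCl) = 21.63 / 36.46 = 0.5933 mol
n/ν → CaCO3: 0.2252, HCl: 0.2967; CaCO3 is limiting.
theoretical n(CO2) = (1/1) × 0.2252 = 0.2252 mol → 9.911 g
% yield = 3.70 / 9.911 × 100 = 37.33 %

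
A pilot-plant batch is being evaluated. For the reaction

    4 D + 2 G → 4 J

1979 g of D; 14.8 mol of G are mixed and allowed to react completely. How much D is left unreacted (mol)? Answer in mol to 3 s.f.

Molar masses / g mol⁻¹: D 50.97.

n(D) = 1979 / 50.97 = 38.83 mol
n(G) = 14.80 mol
n/ν for D = 38.83/4 = 9.708
n/ν for G = 14.80/2 = 7.400
Smallest n/ν is G → limiting reagent.
D consumed = (4/2) × 14.80 = 29.60 mol
D remaining = 38.83 − 29.60 = 9.230 mol

9.23 mol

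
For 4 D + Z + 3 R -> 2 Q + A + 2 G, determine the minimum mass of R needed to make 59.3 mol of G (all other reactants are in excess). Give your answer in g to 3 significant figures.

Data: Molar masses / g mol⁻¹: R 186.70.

16600 g

n(G) = 59.30 mol
n(R) = (3/2) × 59.30 = 88.95 mol
mass = 88.95 × 186.70 = 16610 g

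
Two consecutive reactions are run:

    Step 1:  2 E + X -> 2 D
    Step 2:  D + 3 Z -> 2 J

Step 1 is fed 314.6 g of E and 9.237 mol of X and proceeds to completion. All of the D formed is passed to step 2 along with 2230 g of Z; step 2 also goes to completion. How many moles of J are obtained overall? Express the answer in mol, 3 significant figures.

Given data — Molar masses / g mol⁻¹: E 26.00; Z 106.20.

14.0 mol

Step 1:
n(E) = 314.6 / 26.00 = 12.10 mol
n(X) = 9.237 mol
n/ν → E: 6.050, X: 9.237; E is limiting.
n(D) produced = (2/2) × 12.10 = 12.10 mol
Step 2:
n(D) available = 12.10 mol
n(Z) = 2230 / 106.20 = 21.00 mol
n/ν → D: 12.10, Z: 7.000; Z is limiting.
n(J) = (2/3) × 21.00 = 14.00 mol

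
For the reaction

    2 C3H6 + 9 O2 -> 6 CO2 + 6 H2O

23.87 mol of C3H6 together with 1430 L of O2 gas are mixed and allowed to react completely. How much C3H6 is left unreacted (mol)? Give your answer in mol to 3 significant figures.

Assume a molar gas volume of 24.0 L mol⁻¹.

n(C3H6) = 23.87 mol
n(O2) = 1430 / 24.0 = 59.58 mol
n/ν for C3H6 = 23.87/2 = 11.94
n/ν for O2 = 59.58/9 = 6.620
Smallest n/ν is O2 → limiting reagent.
C3H6 consumed = (2/9) × 59.58 = 13.24 mol
C3H6 remaining = 23.87 − 13.24 = 10.63 mol

10.6 mol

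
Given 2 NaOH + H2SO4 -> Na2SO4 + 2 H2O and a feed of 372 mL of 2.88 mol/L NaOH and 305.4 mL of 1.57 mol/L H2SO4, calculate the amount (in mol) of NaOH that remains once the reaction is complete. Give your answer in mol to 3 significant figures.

n(NaOH) = 2.88 × 372.0/1000 = 1.071 mol
n(H2SO4) = 1.57 × 305.4/1000 = 0.4795 mol
n/ν → NaOH: 0.5355, H2SO4: 0.4795; H2SO4 is limiting.
NaOH consumed = (2/1) × 0.4795 = 0.9590 mol
NaOH remaining = 1.071 − 0.9590 = 0.1120 mol

0.112 mol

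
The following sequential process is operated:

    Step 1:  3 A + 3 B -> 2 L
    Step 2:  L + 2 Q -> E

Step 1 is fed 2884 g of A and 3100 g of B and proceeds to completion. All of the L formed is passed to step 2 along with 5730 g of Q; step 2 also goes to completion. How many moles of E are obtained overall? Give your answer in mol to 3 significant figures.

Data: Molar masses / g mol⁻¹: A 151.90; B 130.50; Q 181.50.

12.7 mol

Step 1:
n(A) = 2884 / 151.90 = 18.99 mol
n(B) = 3100 / 130.50 = 23.75 mol
n/ν → A: 6.330, B: 7.917; A is limiting.
n(L) produced = (2/3) × 18.99 = 12.66 mol
Step 2:
n(L) available = 12.66 mol
n(Q) = 5730 / 181.50 = 31.57 mol
n/ν → L: 12.66, Q: 15.79; L is limiting.
n(E) = (1/1) × 12.66 = 12.66 mol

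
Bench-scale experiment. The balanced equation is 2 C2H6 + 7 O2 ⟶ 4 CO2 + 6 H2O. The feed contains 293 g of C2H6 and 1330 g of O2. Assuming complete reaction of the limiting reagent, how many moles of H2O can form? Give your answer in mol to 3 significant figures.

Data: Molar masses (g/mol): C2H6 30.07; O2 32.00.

n(C2H6) = 293.0 / 30.07 = 9.744 mol
n(O2) = 1330 / 32.00 = 41.56 mol
n/ν for C2H6 = 9.744/2 = 4.872
n/ν for O2 = 41.56/7 = 5.937
Smallest n/ν is C2H6 → limiting reagent.
n(H2O) = (6/2) × 9.744 = 29.23 mol

29.2 mol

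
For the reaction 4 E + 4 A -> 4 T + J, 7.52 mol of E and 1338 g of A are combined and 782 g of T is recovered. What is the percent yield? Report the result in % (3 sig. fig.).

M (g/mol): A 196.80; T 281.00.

n(E) = 7.520 mol
n(A) = 1338 / 196.80 = 6.799 mol
n/ν for E = 7.520/4 = 1.880
n/ν for A = 6.799/4 = 1.700
Smallest n/ν is A → limiting reagent.
theoretical n(T) = (4/4) × 6.799 = 6.799 mol → 1911 g
% yield = 782 / 1911 × 100 = 40.92 %

40.9 %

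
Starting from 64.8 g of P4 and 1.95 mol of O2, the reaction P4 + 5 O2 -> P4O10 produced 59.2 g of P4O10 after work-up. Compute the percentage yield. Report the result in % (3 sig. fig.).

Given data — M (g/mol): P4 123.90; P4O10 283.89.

53.5 %

n(P4) = 64.80 / 123.90 = 0.5230 mol
n(O2) = 1.950 mol
n/ν → P4: 0.5230, O2: 0.3900; O2 is limiting.
theoretical n(P4O10) = (1/5) × 1.950 = 0.3900 mol → 110.7 g
% yield = 59.2 / 110.7 × 100 = 53.48 %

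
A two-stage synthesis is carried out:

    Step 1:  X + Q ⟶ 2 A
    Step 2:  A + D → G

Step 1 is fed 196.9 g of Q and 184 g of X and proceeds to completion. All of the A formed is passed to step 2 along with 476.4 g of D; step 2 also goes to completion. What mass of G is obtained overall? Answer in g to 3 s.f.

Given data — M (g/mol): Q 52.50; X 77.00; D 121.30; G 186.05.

Step 1:
n(Q) = 196.9 / 52.50 = 3.750 mol
n(X) = 184.0 / 77.00 = 2.390 mol
n/ν for Q = 3.750/1 = 3.750
n/ν for X = 2.390/1 = 2.390
Smallest n/ν is X → limiting reagent.
n(A) produced = (2/1) × 2.390 = 4.780 mol
Step 2:
n(A) available = 4.780 mol
n(D) = 476.4 / 121.30 = 3.927 mol
n/ν for A = 4.780/1 = 4.780
n/ν for D = 3.927/1 = 3.927
Smallest n/ν is D → limiting reagent.
n(G) = (1/1) × 3.927 = 3.927 mol
mass = 3.927 × 186.05 = 730.6 g

731 g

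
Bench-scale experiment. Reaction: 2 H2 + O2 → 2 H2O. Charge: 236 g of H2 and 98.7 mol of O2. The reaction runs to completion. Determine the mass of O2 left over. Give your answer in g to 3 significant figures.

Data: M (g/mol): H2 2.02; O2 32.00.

1290 g

n(H2) = 236.0 / 2.02 = 116.8 mol
n(O2) = 98.70 mol
n/ν for H2 = 116.8/2 = 58.40
n/ν for O2 = 98.70/1 = 98.70
Smallest n/ν is H2 → limiting reagent.
O2 consumed = (1/2) × 116.8 = 58.40 mol
O2 remaining = 98.70 − 58.40 = 40.30 mol
mass = 40.30 × 32.00 = 1290 g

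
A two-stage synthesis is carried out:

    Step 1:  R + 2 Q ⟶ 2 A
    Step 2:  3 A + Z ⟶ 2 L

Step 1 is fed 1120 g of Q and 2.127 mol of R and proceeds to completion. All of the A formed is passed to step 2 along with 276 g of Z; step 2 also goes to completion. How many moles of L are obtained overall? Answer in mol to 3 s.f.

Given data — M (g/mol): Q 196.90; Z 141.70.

Step 1:
n(Q) = 1120 / 196.90 = 5.688 mol
n(R) = 2.127 mol
n/ν for Q = 5.688/2 = 2.844
n/ν for R = 2.127/1 = 2.127
Smallest n/ν is R → limiting reagent.
n(A) produced = (2/1) × 2.127 = 4.254 mol
Step 2:
n(A) available = 4.254 mol
n(Z) = 276.0 / 141.70 = 1.948 mol
n/ν for A = 4.254/3 = 1.418
n/ν for Z = 1.948/1 = 1.948
Smallest n/ν is A → limiting reagent.
n(L) = (2/3) × 4.254 = 2.836 mol

2.84 mol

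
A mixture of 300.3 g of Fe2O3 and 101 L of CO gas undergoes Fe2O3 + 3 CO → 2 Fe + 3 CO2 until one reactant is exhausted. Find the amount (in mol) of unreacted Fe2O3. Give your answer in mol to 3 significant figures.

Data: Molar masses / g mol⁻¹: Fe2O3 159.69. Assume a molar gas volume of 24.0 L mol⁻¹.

n(Fe2O3) = 300.3 / 159.69 = 1.881 mol
n(CO) = 101.0 / 24.0 = 4.208 mol
n/ν for Fe2O3 = 1.881/1 = 1.881
n/ν for CO = 4.208/3 = 1.403
Smallest n/ν is CO → limiting reagent.
Fe2O3 consumed = (1/3) × 4.208 = 1.403 mol
Fe2O3 remaining = 1.881 − 1.403 = 0.4780 mol

0.478 mol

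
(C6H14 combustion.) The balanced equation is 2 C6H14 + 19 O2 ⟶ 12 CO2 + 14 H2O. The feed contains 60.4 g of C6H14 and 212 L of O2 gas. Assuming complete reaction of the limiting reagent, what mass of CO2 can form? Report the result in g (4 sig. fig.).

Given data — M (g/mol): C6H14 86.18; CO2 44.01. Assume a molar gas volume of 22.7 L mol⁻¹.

n(C6H14) = 60.40 / 86.18 = 0.7009 mol
n(O2) = 212.0 / 22.7 = 9.339 mol
n/ν → C6H14: 0.3505, O2: 0.4915; C6H14 is limiting.
n(CO2) = (12/2) × 0.7009 = 4.205 mol
mass = 4.205 × 44.01 = 185.1 g

185.1 g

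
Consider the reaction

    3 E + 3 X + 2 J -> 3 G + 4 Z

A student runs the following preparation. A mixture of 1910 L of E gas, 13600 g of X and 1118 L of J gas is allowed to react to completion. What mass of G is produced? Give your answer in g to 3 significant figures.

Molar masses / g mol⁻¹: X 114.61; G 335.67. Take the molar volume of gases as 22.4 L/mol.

25100 g

n(E) = 1910 / 22.4 = 85.27 mol
n(X) = 13600 / 114.61 = 118.7 mol
n(J) = 1118 / 22.4 = 49.91 mol
n/ν → E: 28.42, X: 39.57, J: 24.96; J is limiting.
n(G) = (3/2) × 49.91 = 74.87 mol
mass = 74.87 × 335.67 = 25130 g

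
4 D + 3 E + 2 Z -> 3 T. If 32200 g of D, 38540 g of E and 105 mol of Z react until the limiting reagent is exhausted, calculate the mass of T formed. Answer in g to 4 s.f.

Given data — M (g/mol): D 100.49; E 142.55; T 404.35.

63690 g

n(D) = 32200 / 100.49 = 320.4 mol
n(E) = 38540 / 142.55 = 270.4 mol
n(Z) = 105.0 mol
n/ν for D = 320.4/4 = 80.10
n/ν for E = 270.4/3 = 90.13
n/ν for Z = 105.0/2 = 52.50
Smallest n/ν is Z → limiting reagent.
n(T) = (3/2) × 105.0 = 157.5 mol
mass = 157.5 × 404.35 = 63690 g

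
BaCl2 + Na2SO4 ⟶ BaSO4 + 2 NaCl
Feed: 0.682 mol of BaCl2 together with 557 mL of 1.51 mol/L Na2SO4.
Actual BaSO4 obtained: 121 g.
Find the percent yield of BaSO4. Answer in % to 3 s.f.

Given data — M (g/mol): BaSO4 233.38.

76.0 %

n(BaCl2) = 0.6820 mol
n(Na2SO4) = 1.51 × 557.0/1000 = 0.8411 mol
n/ν → BaCl2: 0.6820, Na2SO4: 0.8411; BaCl2 is limiting.
theoretical n(BaSO4) = (1/1) × 0.6820 = 0.6820 mol → 159.2 g
% yield = 121 / 159.2 × 100 = 76.01 %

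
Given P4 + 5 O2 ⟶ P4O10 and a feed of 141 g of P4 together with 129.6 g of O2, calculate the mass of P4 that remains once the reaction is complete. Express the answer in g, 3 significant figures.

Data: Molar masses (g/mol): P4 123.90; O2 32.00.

n(P4) = 141.0 / 123.90 = 1.138 mol
n(O2) = 129.6 / 32.00 = 4.050 mol
n/ν for P4 = 1.138/1 = 1.138
n/ν for O2 = 4.050/5 = 0.8100
Smallest n/ν is O2 → limiting reagent.
P4 consumed = (1/5) × 4.050 = 0.8100 mol
P4 remaining = 1.138 − 0.8100 = 0.3280 mol
mass = 0.3280 × 123.90 = 40.64 g

40.6 g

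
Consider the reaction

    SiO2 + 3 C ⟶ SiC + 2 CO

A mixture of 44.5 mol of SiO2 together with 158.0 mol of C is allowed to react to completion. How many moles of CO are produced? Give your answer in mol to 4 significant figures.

89.00 mol

n(SiO2) = 44.50 mol
n(C) = 158.0 mol
n/ν for SiO2 = 44.50/1 = 44.50
n/ν for C = 158.0/3 = 52.67
Smallest n/ν is SiO2 → limiting reagent.
n(CO) = (2/1) × 44.50 = 89.00 mol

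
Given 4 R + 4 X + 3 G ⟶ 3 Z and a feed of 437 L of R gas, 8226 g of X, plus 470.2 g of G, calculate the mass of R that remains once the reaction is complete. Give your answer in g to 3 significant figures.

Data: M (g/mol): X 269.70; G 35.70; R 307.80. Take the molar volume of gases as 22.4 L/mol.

600 g

n(R) = 437.0 / 22.4 = 19.51 mol
n(X) = 8226 / 269.70 = 30.50 mol
n(G) = 470.2 / 35.70 = 13.17 mol
n/ν for R = 19.51/4 = 4.878
n/ν for X = 30.50/4 = 7.625
n/ν for G = 13.17/3 = 4.390
Smallest n/ν is G → limiting reagent.
R consumed = (4/3) × 13.17 = 17.56 mol
R remaining = 19.51 − 17.56 = 1.950 mol
mass = 1.950 × 307.80 = 600.2 g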